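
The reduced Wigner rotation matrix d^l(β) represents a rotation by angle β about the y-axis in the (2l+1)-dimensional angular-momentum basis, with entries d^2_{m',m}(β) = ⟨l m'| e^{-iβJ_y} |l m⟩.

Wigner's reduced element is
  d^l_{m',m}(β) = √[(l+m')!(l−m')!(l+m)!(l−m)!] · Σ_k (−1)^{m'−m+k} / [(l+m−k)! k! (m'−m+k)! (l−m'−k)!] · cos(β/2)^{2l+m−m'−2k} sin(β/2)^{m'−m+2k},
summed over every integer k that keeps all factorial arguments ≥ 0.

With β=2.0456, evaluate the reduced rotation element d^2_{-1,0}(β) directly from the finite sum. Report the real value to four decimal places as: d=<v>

d^2_{-1,0}(β=2.0456) via Wigner's sum:
Half-angle: c=0.520978, s=0.853570. N=√(1·6·2·2)=4.898979
Admissible k: 1..2 (factorial args all ≥0)
  k=1: (−1)^0·4.8990/(2)·0.5210^3·0.8536^1 = +0.295647
  k=2: (−1)^1·4.8990/(2)·0.5210^1·0.8536^3 = -0.793620
d^2_{-1,0}(2.0456) = +0.295647 -0.793620 = -0.497973

d=-0.4980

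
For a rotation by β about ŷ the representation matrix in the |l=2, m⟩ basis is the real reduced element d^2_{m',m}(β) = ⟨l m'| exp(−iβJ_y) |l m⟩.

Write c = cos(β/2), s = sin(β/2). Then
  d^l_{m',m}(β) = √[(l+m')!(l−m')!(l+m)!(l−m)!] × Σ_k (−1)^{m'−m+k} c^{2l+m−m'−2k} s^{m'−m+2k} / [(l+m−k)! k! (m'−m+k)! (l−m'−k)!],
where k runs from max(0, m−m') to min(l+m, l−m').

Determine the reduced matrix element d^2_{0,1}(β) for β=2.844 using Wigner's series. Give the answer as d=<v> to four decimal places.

d=-0.3433

d^2_{0,1}(β=2.844) via Wigner's sum:
Half-angle: c=0.148248, s=0.988950. N=√(2·2·6·1)=4.898979
Admissible k: 1..2 (factorial args all ≥0)
  k=1: (−1)^0·4.8990/(2)·0.1482^3·0.9890^1 = +0.007893
  k=2: (−1)^1·4.8990/(2)·0.1482^1·0.9890^3 = -0.351227
d^2_{0,1}(2.844) = +0.007893 -0.351227 = -0.343334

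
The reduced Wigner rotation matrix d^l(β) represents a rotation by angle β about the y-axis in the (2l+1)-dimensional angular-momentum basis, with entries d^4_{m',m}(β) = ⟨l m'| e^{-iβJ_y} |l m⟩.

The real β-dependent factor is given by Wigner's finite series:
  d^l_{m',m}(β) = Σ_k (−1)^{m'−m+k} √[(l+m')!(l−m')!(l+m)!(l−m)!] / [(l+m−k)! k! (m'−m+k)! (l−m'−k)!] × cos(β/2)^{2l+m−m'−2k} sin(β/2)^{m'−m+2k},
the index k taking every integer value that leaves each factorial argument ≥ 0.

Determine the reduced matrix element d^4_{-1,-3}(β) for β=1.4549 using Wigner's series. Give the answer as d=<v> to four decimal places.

d=-0.1956

d^4_{-1,-3}(β=1.4549) via Wigner's sum:
With c≡cos(β/2)=0.746872 and s≡sin(β/2)=0.664967, N=[6·120·1·5040]^{1/2}=1904.940944
Admissible k: 0..1 (factorial args all ≥0)
  k=0: (−1)^2·1904.9409/(240)·0.7469^6·0.6650^2 = +0.609186
  k=1: (−1)^3·1904.9409/(144)·0.7469^4·0.6650^4 = -0.804833
d^4_{-1,-3}(1.4549) = +0.609186 -0.804833 = -0.195648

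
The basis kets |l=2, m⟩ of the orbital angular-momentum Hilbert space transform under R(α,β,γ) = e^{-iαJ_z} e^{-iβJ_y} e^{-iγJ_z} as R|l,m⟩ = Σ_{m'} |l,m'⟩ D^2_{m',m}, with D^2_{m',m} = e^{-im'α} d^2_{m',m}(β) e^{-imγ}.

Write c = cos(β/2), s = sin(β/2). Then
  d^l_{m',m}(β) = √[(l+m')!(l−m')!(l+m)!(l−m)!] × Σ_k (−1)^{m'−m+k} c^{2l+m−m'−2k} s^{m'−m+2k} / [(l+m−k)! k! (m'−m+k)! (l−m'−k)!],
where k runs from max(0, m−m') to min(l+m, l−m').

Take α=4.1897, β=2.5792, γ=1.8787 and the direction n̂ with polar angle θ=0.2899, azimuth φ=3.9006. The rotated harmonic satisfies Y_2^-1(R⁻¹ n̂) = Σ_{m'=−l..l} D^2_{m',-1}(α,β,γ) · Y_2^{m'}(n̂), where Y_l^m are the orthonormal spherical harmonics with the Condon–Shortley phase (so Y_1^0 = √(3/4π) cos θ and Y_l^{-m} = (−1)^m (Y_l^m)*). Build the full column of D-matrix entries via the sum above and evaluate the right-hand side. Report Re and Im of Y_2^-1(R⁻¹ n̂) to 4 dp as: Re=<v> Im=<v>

Need the full column D^2_{m',-1} for m'=−2..2 at α=4.1897, β=2.5792, γ=1.8787.
cos(β/2)=0.277505, sin(β/2)=0.960724
d^2_{-2,-1}: single k=1 term ⇒ +0.041062;  D = -0.027611-0.030393i
d^2_{-1,-1}: k∈[0..1] ⇒ +0.005930 -0.213236 = -0.207306;  D = -0.202542+0.044185i
d^2_{0,-1}: k∈[0..1] ⇒ -0.050291 +0.602758 = +0.552467;  D = -0.167432+0.526485i
d^2_{1,-1}: k∈[0..1] ⇒ +0.213236 -0.851912 = -0.638676;  D = +0.430748+0.471554i
d^2_{2,-1}: single k=0 term ⇒ -0.492150;  D = -0.480553+0.106208i
Y_2^{m'}(θ=0.2899,φ=3.9006) and Σ D·Y over m':
  (-0.0276-0.0304i)·(+0.0017-0.0315i)  (-0.2025+0.0442i)·(-0.1535+0.1456i)  (-0.1674+0.5265i)·(+0.5535+0.0000i)  (+0.4307+0.4716i)·(+0.1535+0.1456i)  (-0.4806+0.1062i)·(+0.0017+0.0315i)
Y_2^-1(R⁻¹ n̂) = -0.075698+0.376094i

Re=-0.0757 Im=0.3761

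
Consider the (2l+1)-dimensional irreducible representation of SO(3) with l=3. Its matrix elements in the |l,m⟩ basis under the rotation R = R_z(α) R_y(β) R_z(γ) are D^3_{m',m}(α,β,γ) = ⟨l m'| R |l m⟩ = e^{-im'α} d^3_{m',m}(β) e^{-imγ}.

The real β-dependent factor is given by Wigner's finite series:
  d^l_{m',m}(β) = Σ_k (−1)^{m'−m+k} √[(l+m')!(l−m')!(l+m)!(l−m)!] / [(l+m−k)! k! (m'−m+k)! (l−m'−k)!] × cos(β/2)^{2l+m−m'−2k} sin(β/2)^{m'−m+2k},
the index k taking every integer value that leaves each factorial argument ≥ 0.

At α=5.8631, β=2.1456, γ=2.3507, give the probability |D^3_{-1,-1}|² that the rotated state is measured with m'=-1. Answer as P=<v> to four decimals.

P=0.2560

First d^3_{-1,-1}(β=2.1456), then the phase factors e^{-i(-1)α} and e^{-i(-1)γ}:
With c≡cos(β/2)=0.477666 and s≡sin(β/2)=0.878541, N=[2·24·2·24]^{1/2}=48.000000
k∈{0,1,2} keeps every argument non-negative
  k=0: (−1)^0·48.0000/(48)·0.4777^6·0.8785^0 = +0.011878
  k=1: (−1)^1·48.0000/(6)·0.4777^4·0.8785^2 = -0.321449
  k=2: (−1)^2·48.0000/(8)·0.4777^2·0.8785^4 = +0.815547
d^3_{-1,-1}(2.1456) = +0.011878 -0.321449 +0.815547 = +0.505976
|D^3_{-1,-1}|² = |d^3_{-1,-1}(β)|² = (+0.505976)² = 0.256012 (the z-rotation phases have unit modulus)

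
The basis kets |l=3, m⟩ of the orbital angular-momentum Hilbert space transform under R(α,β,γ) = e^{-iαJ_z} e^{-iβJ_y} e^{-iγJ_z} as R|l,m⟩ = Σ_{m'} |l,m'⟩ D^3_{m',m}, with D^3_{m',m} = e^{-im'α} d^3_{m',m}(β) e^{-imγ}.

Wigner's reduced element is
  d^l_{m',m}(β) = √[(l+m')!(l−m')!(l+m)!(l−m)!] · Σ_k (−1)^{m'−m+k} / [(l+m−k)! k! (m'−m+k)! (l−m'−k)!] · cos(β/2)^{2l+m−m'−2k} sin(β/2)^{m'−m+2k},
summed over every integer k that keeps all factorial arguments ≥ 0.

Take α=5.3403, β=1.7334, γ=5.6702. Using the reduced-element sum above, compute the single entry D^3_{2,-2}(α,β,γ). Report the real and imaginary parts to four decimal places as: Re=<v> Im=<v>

Split into d^3_{2,-2}(β=1.7334) × two z-phases.
c=cos(1.7334/2)=0.647345, s=sin(1.7334/2)=0.762197; N=√[120·1·1·120]=120.000000
The bounds max(0,m−m')=0 and min(l+m,l−m')=1 give 2 terms
  k=0: (−1)^4·120.0000/(24)·0.6473^2·0.7622^4 = +0.707149
  k=1: (−1)^5·120.0000/(120)·0.6473^0·0.7622^6 = -0.196066
d^3_{2,-2}(1.7334) = +0.707149 -0.196066 = +0.511082
D = (-0.309792+0.950804i)·(+0.511082)·(+0.338033-0.941134i) = +0.403814+0.313272i

Re=0.4038 Im=0.3133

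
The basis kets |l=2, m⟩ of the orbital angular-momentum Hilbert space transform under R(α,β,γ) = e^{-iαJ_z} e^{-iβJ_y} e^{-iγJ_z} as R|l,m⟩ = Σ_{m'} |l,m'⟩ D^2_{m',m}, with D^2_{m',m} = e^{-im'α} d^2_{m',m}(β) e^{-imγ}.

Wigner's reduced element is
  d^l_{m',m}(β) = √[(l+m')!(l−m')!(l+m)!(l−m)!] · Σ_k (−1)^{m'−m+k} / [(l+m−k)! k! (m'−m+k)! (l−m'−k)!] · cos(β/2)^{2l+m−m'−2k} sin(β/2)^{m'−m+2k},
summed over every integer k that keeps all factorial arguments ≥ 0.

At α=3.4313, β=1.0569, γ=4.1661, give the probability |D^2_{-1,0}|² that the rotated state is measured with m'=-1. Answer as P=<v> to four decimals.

P=0.2749

First d^2_{-1,0}(β=1.0569), then the phase factors e^{-i(-1)α} and e^{-i(0)γ}:
Half-angle: c=0.863590, s=0.504195. N=√(1·6·2·2)=4.898979
The bounds max(0,m−m')=1 and min(l+m,l−m')=2 give 2 terms
  k=1: (−1)^0·4.8990/(2)·0.8636^3·0.5042^1 = +0.795420
  k=2: (−1)^1·4.8990/(2)·0.8636^1·0.5042^3 = -0.271131
d^2_{-1,0}(1.0569) = +0.795420 -0.271131 = +0.524289
|D^2_{-1,0}|² = |d^2_{-1,0}(β)|² = (+0.524289)² = 0.274879 (the z-rotation phases have unit modulus)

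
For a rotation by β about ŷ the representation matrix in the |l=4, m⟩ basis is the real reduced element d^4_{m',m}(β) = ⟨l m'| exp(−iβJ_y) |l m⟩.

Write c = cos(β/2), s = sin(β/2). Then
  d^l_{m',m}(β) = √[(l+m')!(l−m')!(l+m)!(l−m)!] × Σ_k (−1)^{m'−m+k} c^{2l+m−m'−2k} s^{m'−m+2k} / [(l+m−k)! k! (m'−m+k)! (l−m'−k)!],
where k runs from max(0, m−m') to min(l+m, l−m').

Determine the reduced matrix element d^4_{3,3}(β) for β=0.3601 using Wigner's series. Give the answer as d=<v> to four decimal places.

d=0.6742

d^4_{3,3}(β=0.3601) via Wigner's sum:
c=cos(0.3601/2)=0.983835, s=sin(0.3601/2)=0.179079; N=√[5040·1·5040·1]=5040.000000
k∈{0,1} keeps every argument non-negative
  k=0: (−1)^0·5040.0000/(5040)·0.9838^8·0.1791^0 = +0.877763
  k=1: (−1)^1·5040.0000/(720)·0.9838^6·0.1791^2 = -0.203573
d^4_{3,3}(0.3601) = +0.877763 -0.203573 = +0.674190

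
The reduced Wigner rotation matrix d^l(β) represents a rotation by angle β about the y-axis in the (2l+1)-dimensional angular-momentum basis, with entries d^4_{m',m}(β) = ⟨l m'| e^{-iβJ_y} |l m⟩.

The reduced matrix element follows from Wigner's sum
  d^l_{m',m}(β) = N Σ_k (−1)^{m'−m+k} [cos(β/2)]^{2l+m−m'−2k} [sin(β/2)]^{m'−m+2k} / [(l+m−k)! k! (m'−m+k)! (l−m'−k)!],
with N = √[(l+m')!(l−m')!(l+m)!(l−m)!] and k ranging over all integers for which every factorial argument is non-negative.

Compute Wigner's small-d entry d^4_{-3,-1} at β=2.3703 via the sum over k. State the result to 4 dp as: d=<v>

d=-0.1759

d^4_{-3,-1}(β=2.3703) via Wigner's sum:
Half-angle: c=0.376158, s=0.926556. N=√(1·5040·6·120)=1904.940944
Admissible k: 2..3 (factorial args all ≥0)
  k=2: (−1)^0·1904.9409/(240)·0.3762^6·0.9266^2 = +0.019303
  k=3: (−1)^1·1904.9409/(144)·0.3762^4·0.9266^4 = -0.195203
d^4_{-3,-1}(2.3703) = +0.019303 -0.195203 = -0.175899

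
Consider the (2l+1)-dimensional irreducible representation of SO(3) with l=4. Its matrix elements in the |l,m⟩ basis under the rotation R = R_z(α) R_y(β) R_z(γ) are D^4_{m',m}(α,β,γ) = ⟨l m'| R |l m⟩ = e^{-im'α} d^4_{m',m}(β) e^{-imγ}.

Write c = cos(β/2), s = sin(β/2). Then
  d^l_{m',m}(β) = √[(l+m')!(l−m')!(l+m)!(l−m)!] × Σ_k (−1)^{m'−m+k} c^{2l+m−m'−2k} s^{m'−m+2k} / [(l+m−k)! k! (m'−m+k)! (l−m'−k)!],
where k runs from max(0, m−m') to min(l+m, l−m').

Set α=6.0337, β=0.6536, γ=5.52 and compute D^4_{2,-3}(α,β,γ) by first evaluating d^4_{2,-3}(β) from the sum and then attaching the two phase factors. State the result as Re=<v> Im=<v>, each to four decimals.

First d^4_{2,-3}(β=0.6536), then the phase factors e^{-i(2)α} and e^{-i(-3)γ}:
Half-angle: c=0.947074, s=0.321014. N=√(720·2·1·5040)=2693.993318
Admissible k: 0..1 (factorial args all ≥0)
  k=0: (−1)^5·2693.9933/(240)·0.9471^3·0.3210^5 = -0.032506
  k=1: (−1)^6·2693.9933/(720)·0.9471^1·0.3210^7 = +0.001245
d^4_{2,-3}(0.6536) = -0.032506 +0.001245 = -0.031261
D = (+0.878076+0.478522i)·(-0.031261)·(-0.658452-0.752623i) = +0.006816+0.030509i

Re=0.0068 Im=0.0305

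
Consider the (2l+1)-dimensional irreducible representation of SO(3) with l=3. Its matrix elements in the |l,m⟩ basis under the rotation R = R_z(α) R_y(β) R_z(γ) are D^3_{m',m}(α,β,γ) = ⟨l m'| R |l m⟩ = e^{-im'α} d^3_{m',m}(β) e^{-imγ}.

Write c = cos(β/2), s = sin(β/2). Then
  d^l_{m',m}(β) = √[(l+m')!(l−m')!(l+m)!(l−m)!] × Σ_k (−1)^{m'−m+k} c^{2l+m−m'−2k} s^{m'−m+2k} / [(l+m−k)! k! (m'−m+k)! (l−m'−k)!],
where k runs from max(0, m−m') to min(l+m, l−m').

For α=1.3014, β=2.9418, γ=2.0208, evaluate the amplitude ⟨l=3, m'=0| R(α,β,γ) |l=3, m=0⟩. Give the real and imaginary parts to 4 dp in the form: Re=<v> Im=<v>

First d^3_{0,0}(β=2.9418), then the phase factors e^{-i(0)α} and e^{-i(0)γ}:
Half-angle: c=0.099730, s=0.995015. N=√(6·6·6·6)=36.000000
k: max(0,(0)−(0))=0 … min(3+(0),3−(0))=3
  k=0: (−1)^0·36.0000/(36)·0.0997^6·0.9950^0 = +0.000001
  k=1: (−1)^1·36.0000/(4)·0.0997^4·0.9950^2 = -0.000881
  k=2: (−1)^2·36.0000/(4)·0.0997^2·0.9950^4 = +0.087743
  k=3: (−1)^3·36.0000/(36)·0.0997^0·0.9950^6 = -0.970457
d^3_{0,0}(2.9418) = +0.000001 -0.000881 +0.087743 -0.970457 = -0.883595
D = (+1.000000+0.000000i)·(-0.883595)·(+1.000000+0.000000i) = -0.883595+0.000000i

Re=-0.8836 Im=0.0000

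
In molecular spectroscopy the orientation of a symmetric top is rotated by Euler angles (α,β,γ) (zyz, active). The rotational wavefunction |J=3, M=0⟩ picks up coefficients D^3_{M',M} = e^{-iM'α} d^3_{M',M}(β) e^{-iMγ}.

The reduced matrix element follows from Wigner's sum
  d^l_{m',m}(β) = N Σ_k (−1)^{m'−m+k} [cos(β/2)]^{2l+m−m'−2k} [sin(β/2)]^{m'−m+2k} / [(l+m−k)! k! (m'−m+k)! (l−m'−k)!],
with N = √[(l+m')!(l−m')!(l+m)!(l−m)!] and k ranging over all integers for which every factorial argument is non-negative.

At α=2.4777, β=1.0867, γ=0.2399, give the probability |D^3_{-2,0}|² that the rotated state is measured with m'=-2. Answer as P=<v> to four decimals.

P=0.2492

First d^3_{-2,0}(β=1.0867), then the phase factors e^{-i(-2)α} and e^{-i(0)γ}:
Half-angle: c=0.855982, s=0.517006. N=√(1·120·6·6)=65.726707
k∈{2,3} keeps every argument non-negative
  k=2: (−1)^0·65.7267/(12)·0.8560^4·0.5170^2 = +0.785977
  k=3: (−1)^1·65.7267/(12)·0.8560^2·0.5170^4 = -0.286730
d^3_{-2,0}(1.0867) = +0.785977 -0.286730 = +0.499247
|D^3_{-2,0}|² = |d^3_{-2,0}(β)|² = (+0.499247)² = 0.249248 (the z-rotation phases have unit modulus)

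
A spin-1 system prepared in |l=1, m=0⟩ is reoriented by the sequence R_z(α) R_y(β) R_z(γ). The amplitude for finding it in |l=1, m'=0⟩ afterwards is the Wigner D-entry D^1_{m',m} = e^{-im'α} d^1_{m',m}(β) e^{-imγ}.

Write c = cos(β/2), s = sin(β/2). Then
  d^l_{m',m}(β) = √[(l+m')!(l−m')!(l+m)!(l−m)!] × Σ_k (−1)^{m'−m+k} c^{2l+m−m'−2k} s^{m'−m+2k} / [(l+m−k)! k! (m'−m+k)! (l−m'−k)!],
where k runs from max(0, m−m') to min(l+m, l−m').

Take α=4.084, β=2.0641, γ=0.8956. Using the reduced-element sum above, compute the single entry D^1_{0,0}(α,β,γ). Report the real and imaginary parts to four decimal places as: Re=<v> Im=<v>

Re=-0.4735 Im=0.0000

D^1_{0,0}(4.084,2.0641,0.8956) = e^{-i·0·4.084}·d^1_{0,0}(2.0641)·e^{-i·0·0.8956}. Compute d first:
c=cos(2.0641/2)=0.513060, s=sin(2.0641/2)=0.858353; N=√[1·1·1·1]=1.000000
The bounds max(0,m−m')=0 and min(l+m,l−m')=1 give 2 terms
  k=0: (−1)^0·1.0000/(1)·0.5131^2·0.8584^0 = +0.263231
  k=1: (−1)^1·1.0000/(1)·0.5131^0·0.8584^2 = -0.736769
d^1_{0,0}(2.0641) = +0.263231 -0.736769 = -0.473538
D = (+1.000000+0.000000i)·(-0.473538)·(+1.000000+0.000000i) = -0.473538+0.000000i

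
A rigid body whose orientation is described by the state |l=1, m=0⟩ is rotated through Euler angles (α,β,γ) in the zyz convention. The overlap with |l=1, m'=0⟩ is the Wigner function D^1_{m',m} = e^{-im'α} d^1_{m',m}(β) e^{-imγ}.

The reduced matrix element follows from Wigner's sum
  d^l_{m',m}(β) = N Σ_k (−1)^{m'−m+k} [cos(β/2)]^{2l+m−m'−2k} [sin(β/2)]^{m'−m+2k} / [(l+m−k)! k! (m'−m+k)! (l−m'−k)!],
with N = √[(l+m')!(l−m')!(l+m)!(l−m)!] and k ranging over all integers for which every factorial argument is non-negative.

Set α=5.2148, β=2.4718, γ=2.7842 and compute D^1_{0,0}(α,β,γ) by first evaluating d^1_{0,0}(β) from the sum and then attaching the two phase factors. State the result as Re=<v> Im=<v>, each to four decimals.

Split into d^1_{0,0}(β=2.4718) × two z-phases.
With c≡cos(β/2)=0.328671 and s≡sin(β/2)=0.944444, N=[1·1·1·1]^{1/2}=1.000000
The bounds max(0,m−m')=0 and min(l+m,l−m')=1 give 2 terms
  k=0: (−1)^0·1.0000/(1)·0.3287^2·0.9444^0 = +0.108025
  k=1: (−1)^1·1.0000/(1)·0.3287^0·0.9444^2 = -0.891975
d^1_{0,0}(2.4718) = +0.108025 -0.891975 = -0.783950
Phases: e^{-i·(0)·5.2148}=+1.000000+0.000000i, e^{-i·(0)·2.7842}=+1.000000+0.000000i ⇒ D=-0.783950+0.000000i

Re=-0.7840 Im=0.0000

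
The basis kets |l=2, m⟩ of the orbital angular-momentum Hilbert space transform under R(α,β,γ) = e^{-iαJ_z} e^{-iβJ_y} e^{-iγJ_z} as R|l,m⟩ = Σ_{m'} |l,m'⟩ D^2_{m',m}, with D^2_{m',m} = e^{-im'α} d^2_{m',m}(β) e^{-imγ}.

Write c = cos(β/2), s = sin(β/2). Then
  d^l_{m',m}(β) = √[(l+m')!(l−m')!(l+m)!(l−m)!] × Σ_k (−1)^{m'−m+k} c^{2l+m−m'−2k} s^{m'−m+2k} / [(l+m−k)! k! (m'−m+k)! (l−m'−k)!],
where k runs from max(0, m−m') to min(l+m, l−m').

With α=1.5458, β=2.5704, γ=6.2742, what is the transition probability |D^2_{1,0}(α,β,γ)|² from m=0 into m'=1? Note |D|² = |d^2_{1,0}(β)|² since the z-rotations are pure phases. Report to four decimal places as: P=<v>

P=0.3103

First d^2_{1,0}(β=2.5704), then the phase factors e^{-i(1)α} and e^{-i(0)γ}:
c=cos(2.5704/2)=0.281730, s=sin(2.5704/2)=0.959494; N=√[6·1·2·2]=4.898979
k: max(0,(0)−(1))=0 … min(2+(0),2−(1))=1
  k=0: (−1)^1·4.8990/(2)·0.2817^3·0.9595^1 = -0.052555
  k=1: (−1)^2·4.8990/(2)·0.2817^1·0.9595^3 = +0.609586
d^2_{1,0}(2.5704) = -0.052555 +0.609586 = +0.557031
|D^2_{1,0}|² = |d^2_{1,0}(β)|² = (+0.557031)² = 0.310283 (the z-rotation phases have unit modulus)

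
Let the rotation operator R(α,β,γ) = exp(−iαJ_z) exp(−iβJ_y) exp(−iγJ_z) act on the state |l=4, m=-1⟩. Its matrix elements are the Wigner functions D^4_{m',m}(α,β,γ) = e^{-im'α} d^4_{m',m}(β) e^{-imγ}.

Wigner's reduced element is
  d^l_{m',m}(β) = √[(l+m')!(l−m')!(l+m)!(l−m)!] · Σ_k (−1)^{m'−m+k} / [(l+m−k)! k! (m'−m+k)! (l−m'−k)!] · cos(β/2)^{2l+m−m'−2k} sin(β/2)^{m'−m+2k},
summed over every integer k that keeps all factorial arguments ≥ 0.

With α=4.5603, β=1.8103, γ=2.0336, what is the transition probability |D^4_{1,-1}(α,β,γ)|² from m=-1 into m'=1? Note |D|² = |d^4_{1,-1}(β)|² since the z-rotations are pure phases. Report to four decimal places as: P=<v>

P=0.0141

D^4_{1,-1}(4.5603,1.8103,2.0336) = e^{-i·1·4.5603}·d^4_{1,-1}(1.8103)·e^{-i·-1·2.0336}. Compute d first:
Half-angle: c=0.617568, s=0.786518. N=√(120·6·6·120)=720.000000
The bounds max(0,m−m')=0 and min(l+m,l−m')=3 give 4 terms
  k=0: (−1)^2·720.0000/(72)·0.6176^6·0.7865^2 = +0.343182
  k=1: (−1)^3·720.0000/(24)·0.6176^4·0.7865^4 = -1.669912
  k=2: (−1)^4·720.0000/(48)·0.6176^2·0.7865^6 = +1.354290
  k=3: (−1)^5·720.0000/(720)·0.6176^0·0.7865^8 = -0.146443
d^4_{1,-1}(1.8103) = +0.343182 -1.669912 +1.354290 -0.146443 = -0.118883
|D^4_{1,-1}|² = |d^4_{1,-1}(β)|² = (-0.118883)² = 0.014133 (the z-rotation phases have unit modulus)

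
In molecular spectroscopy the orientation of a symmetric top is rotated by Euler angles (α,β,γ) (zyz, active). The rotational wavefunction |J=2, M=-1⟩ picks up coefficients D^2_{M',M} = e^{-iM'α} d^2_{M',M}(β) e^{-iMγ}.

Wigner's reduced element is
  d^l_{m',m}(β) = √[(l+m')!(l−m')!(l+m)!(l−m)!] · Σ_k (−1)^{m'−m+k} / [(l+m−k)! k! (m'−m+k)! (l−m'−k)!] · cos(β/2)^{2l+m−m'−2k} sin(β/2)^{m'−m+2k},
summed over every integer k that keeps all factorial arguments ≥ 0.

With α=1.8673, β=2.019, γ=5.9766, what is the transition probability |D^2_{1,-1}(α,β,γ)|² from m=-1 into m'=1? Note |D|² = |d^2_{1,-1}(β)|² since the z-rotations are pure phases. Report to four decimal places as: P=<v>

P=0.0091

D^2_{1,-1}(1.8673,2.019,5.9766) = e^{-i·1·1.8673}·d^2_{1,-1}(2.019)·e^{-i·-1·5.9766}. Compute d first:
With c≡cos(β/2)=0.532284 and s≡sin(β/2)=0.846566, N=[6·1·1·6]^{1/2}=6.000000
Admissible k: 0..1 (factorial args all ≥0)
  k=0: (−1)^2·6.0000/(2)·0.5323^2·0.8466^2 = +0.609158
  k=1: (−1)^3·6.0000/(6)·0.5323^0·0.8466^4 = -0.513621
d^2_{1,-1}(2.019) = +0.609158 -0.513621 = +0.095536
|D^2_{1,-1}|² = |d^2_{1,-1}(β)|² = (+0.095536)² = 0.009127 (the z-rotation phases have unit modulus)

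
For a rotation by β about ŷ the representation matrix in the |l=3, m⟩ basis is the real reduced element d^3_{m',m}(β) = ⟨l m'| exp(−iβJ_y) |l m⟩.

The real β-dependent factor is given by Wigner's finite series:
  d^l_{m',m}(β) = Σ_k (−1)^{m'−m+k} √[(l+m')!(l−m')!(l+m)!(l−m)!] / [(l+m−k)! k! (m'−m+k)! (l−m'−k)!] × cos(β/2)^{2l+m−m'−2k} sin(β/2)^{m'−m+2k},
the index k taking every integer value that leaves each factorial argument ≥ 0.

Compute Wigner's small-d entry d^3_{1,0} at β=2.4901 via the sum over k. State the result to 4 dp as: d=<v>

d=-0.5676

d^3_{1,0}(β=2.4901) via Wigner's sum:
Half-angle: c=0.320016, s=0.947412. N=√(24·2·6·6)=41.569219
The bounds max(0,m−m')=0 and min(l+m,l−m')=2 give 3 terms
  k=0: (−1)^1·41.5692/(12)·0.3200^5·0.9474^1 = -0.011015
  k=1: (−1)^2·41.5692/(4)·0.3200^3·0.9474^3 = +0.289630
  k=2: (−1)^3·41.5692/(12)·0.3200^1·0.9474^5 = -0.846169
d^3_{1,0}(2.4901) = -0.011015 +0.289630 -0.846169 = -0.567554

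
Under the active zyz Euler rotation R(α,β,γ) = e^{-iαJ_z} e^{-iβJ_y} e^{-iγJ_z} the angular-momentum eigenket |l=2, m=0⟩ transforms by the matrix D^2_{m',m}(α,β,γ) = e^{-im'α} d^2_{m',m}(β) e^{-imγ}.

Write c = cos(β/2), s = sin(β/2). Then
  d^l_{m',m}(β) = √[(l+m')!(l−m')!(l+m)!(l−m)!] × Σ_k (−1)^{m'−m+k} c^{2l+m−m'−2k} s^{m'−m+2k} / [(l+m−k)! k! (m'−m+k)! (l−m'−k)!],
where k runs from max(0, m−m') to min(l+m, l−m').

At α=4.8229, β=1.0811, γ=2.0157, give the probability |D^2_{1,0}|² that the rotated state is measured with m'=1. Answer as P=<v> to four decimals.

D^2_{1,0}(4.8229,1.0811,2.0157) = e^{-i·1·4.8229}·d^2_{1,0}(1.0811)·e^{-i·0·2.0157}. Compute d first:
With c≡cos(β/2)=0.857426 and s≡sin(β/2)=0.514608, N=[6·1·2·2]^{1/2}=4.898979
The bounds max(0,m−m')=0 and min(l+m,l−m')=1 give 2 terms
  k=0: (−1)^1·4.8990/(2)·0.8574^3·0.5146^1 = -0.794587
  k=1: (−1)^2·4.8990/(2)·0.8574^1·0.5146^3 = +0.286221
d^2_{1,0}(1.0811) = -0.794587 +0.286221 = -0.508366
|D^2_{1,0}|² = |d^2_{1,0}(β)|² = (-0.508366)² = 0.258436 (the z-rotation phases have unit modulus)

P=0.2584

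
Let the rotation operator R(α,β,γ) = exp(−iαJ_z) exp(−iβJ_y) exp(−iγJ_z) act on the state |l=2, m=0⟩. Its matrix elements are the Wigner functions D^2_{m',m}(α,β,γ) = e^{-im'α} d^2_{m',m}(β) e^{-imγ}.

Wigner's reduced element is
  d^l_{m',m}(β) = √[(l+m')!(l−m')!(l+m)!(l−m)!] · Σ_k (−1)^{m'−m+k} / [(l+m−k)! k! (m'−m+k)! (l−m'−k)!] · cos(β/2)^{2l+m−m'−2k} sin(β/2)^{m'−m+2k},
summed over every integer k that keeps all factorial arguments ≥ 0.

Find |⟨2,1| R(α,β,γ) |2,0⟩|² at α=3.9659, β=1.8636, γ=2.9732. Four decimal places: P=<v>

First d^2_{1,0}(β=1.8636), then the phase factors e^{-i(1)α} and e^{-i(0)γ}:
Half-angle: c=0.596390, s=0.802695. N=√(6·1·2·2)=4.898979
k∈{0,1} keeps every argument non-negative
  k=0: (−1)^1·4.8990/(2)·0.5964^3·0.8027^1 = -0.417078
  k=1: (−1)^2·4.8990/(2)·0.5964^1·0.8027^3 = +0.755540
d^2_{1,0}(1.8636) = -0.417078 +0.755540 = +0.338462
|D^2_{1,0}|² = |d^2_{1,0}(β)|² = (+0.338462)² = 0.114556 (the z-rotation phases have unit modulus)

P=0.1146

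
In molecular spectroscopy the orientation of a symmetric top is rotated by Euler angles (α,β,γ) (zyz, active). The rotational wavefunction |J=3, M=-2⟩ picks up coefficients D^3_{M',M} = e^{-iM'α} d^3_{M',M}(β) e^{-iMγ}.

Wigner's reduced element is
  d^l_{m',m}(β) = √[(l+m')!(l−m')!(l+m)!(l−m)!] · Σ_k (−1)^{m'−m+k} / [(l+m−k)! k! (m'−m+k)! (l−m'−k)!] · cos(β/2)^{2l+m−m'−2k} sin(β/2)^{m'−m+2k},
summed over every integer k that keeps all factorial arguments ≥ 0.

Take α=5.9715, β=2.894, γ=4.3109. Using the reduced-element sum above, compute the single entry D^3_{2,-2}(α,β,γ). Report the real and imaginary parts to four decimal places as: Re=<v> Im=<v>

D^3_{2,-2}(5.9715,2.894,4.3109) = e^{-i·2·5.9715}·d^3_{2,-2}(2.894)·e^{-i·-2·4.3109}. Compute d first:
Half-angle: c=0.123480, s=0.992347. N=√(120·1·1·120)=120.000000
Admissible k: 0..1 (factorial args all ≥0)
  k=0: (−1)^4·120.0000/(24)·0.1235^2·0.9923^4 = +0.073930
  k=1: (−1)^5·120.0000/(120)·0.1235^0·0.9923^6 = -0.954952
d^3_{2,-2}(2.894) = +0.073930 -0.954952 = -0.881022
Attach z-rotation phases: D = e^{-i(2)(5.9715)}·(-0.881022)·e^{-i(-2)(4.3109)} = +0.866850-0.157389i

Re=0.8668 Im=-0.1574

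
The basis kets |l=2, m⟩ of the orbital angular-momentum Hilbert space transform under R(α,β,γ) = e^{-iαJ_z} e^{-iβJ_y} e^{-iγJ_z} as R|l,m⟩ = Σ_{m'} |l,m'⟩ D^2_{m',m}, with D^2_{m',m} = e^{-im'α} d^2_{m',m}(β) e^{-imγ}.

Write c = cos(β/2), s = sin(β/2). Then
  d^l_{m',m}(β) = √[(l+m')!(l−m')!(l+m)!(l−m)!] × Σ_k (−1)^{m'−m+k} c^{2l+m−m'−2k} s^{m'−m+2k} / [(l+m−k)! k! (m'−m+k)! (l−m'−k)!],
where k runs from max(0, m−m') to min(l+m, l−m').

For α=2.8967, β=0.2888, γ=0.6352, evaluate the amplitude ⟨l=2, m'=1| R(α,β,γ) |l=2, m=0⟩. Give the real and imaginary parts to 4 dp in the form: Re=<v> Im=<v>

Re=0.3244 Im=0.0811

Split into d^2_{1,0}(β=0.2888) × two z-phases.
Half-angle: c=0.989592, s=0.143899. N=√(6·1·2·2)=4.898979
Admissible k: 0..1 (factorial args all ≥0)
  k=0: (−1)^1·4.8990/(2)·0.9896^3·0.1439^1 = -0.341587
  k=1: (−1)^2·4.8990/(2)·0.9896^1·0.1439^3 = +0.007223
d^2_{1,0}(0.2888) = -0.341587 +0.007223 = -0.334364
Phases: e^{-i·(1)·2.8967}=-0.970163-0.242452i, e^{-i·(0)·0.6352}=+1.000000+0.000000i ⇒ D=+0.324388+0.081067i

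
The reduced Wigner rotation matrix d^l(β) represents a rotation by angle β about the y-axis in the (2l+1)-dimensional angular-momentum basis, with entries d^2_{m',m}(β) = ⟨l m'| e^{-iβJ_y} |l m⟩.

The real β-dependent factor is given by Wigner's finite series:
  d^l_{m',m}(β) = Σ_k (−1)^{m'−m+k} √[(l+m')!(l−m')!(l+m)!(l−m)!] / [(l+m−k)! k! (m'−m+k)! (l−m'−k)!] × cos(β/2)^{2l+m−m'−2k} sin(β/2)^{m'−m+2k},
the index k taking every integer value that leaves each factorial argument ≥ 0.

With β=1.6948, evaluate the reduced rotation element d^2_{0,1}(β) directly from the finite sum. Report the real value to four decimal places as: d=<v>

d^2_{0,1}(β=1.6948) via Wigner's sum:
c=cos(1.6948/2)=0.661934, s=sin(1.6948/2)=0.749562; N=√[2·2·6·1]=4.898979
k∈{1,2} keeps every argument non-negative
  k=1: (−1)^0·4.8990/(2)·0.6619^3·0.7496^1 = +0.532510
  k=2: (−1)^1·4.8990/(2)·0.6619^1·0.7496^3 = -0.682831
d^2_{0,1}(1.6948) = +0.532510 -0.682831 = -0.150321

d=-0.1503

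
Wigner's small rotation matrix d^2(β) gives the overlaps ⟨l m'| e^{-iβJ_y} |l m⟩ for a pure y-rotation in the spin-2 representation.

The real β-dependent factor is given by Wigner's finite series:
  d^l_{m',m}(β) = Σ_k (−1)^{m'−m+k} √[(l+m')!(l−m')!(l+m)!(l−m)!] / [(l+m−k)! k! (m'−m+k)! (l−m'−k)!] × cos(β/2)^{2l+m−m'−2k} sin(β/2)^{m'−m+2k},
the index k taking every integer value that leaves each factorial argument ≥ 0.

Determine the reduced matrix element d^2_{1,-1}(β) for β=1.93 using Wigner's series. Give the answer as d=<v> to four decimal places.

d=0.2007

d^2_{1,-1}(β=1.93) via Wigner's sum:
c=cos(1.93/2)=0.569417, s=sin(1.93/2)=0.822049; N=√[6·1·1·6]=6.000000
k∈{0,1} keeps every argument non-negative
  k=0: (−1)^2·6.0000/(2)·0.5694^2·0.8220^2 = +0.657321
  k=1: (−1)^3·6.0000/(6)·0.5694^0·0.8220^4 = -0.456658
d^2_{1,-1}(1.93) = +0.657321 -0.456658 = +0.200663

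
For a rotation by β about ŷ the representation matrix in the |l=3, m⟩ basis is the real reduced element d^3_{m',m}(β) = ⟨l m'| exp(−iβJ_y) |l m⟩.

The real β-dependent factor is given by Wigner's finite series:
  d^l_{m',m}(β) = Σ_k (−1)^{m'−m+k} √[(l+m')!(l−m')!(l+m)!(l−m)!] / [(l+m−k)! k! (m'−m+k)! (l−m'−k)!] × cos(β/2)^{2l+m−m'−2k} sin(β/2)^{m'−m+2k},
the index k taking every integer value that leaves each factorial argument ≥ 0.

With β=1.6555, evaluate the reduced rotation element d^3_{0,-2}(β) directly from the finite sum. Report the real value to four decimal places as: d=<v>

d=-0.1150

d^3_{0,-2}(β=1.6555) via Wigner's sum:
c=cos(1.6555/2)=0.676534, s=sin(1.6555/2)=0.736411; N=√[6·6·1·120]=65.726707
k∈{0,1} keeps every argument non-negative
  k=0: (−1)^2·65.7267/(12)·0.6765^4·0.7364^2 = +0.622244
  k=1: (−1)^3·65.7267/(12)·0.6765^2·0.7364^4 = -0.737261
d^3_{0,-2}(1.6555) = +0.622244 -0.737261 = -0.115017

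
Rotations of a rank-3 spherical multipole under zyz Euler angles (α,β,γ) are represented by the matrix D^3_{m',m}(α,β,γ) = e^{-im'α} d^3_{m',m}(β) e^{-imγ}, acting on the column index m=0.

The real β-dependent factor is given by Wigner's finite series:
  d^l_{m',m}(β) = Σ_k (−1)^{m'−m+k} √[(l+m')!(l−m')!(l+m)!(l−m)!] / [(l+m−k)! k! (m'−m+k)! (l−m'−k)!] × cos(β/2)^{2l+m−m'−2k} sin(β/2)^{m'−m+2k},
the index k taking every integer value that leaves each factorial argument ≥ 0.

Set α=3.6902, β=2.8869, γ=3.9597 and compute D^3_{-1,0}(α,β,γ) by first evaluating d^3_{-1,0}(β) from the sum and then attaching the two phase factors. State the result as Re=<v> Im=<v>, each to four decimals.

Re=-0.3428 Im=-0.2095

Split into d^3_{-1,0}(β=2.8869) × two z-phases.
With c≡cos(β/2)=0.127002 and s≡sin(β/2)=0.991902, N=[2·24·6·6]^{1/2}=41.569219
Admissible k: 1..3 (factorial args all ≥0)
  k=1: (−1)^0·41.5692/(12)·0.1270^5·0.9919^1 = +0.000114
  k=2: (−1)^1·41.5692/(4)·0.1270^3·0.9919^3 = -0.020776
  k=3: (−1)^2·41.5692/(12)·0.1270^1·0.9919^5 = +0.422423
d^3_{-1,0}(2.8869) = +0.000114 -0.020776 +0.422423 = +0.401761
Phases: e^{-i·(-1)·3.6902}=-0.853252-0.521499i, e^{-i·(0)·3.9597}=+1.000000+0.000000i ⇒ D=-0.342803-0.209518i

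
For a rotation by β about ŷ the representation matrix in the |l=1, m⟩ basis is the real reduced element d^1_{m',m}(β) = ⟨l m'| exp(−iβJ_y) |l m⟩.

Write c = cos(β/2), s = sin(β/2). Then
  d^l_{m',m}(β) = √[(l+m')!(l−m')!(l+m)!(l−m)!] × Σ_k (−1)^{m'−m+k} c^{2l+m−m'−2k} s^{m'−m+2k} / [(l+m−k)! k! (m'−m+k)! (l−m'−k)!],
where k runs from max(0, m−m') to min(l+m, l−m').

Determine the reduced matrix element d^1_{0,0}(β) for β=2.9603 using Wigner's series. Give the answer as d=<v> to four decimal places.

d=-0.9836

d^1_{0,0}(β=2.9603) via Wigner's sum:
With c≡cos(β/2)=0.090522 and s≡sin(β/2)=0.995894, N=[1·1·1·1]^{1/2}=1.000000
Admissible k: 0..1 (factorial args all ≥0)
  k=0: (−1)^0·1.0000/(1)·0.0905^2·0.9959^0 = +0.008194
  k=1: (−1)^1·1.0000/(1)·0.0905^0·0.9959^2 = -0.991806
d^1_{0,0}(2.9603) = +0.008194 -0.991806 = -0.983611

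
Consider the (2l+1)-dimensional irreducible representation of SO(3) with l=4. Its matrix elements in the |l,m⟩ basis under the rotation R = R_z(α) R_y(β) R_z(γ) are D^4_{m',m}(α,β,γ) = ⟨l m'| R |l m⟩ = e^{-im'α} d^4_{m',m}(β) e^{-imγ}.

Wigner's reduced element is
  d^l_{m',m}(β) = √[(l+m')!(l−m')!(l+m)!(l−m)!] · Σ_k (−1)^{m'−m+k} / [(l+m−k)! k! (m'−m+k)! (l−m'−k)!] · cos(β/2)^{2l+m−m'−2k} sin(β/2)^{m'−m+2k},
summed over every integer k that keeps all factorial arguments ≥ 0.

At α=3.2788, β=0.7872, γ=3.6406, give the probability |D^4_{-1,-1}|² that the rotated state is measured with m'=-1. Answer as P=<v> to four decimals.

P=0.1558

Split into d^4_{-1,-1}(β=0.7872) × two z-phases.
c=cos(0.7872/2)=0.923534, s=sin(0.7872/2)=0.383516; N=√[6·120·6·120]=720.000000
k: max(0,(-1)−(-1))=0 … min(4+(-1),4−(-1))=3
  k=0: (−1)^0·720.0000/(720)·0.9235^8·0.3835^0 = +0.529206
  k=1: (−1)^1·720.0000/(48)·0.9235^6·0.3835^2 = -1.368913
  k=2: (−1)^2·720.0000/(24)·0.9235^4·0.3835^4 = +0.472135
  k=3: (−1)^3·720.0000/(72)·0.9235^2·0.3835^6 = -0.027140
d^4_{-1,-1}(0.7872) = +0.529206 -1.368913 +0.472135 -0.027140 = -0.394712
|D^4_{-1,-1}|² = |d^4_{-1,-1}(β)|² = (-0.394712)² = 0.155798 (the z-rotation phases have unit modulus)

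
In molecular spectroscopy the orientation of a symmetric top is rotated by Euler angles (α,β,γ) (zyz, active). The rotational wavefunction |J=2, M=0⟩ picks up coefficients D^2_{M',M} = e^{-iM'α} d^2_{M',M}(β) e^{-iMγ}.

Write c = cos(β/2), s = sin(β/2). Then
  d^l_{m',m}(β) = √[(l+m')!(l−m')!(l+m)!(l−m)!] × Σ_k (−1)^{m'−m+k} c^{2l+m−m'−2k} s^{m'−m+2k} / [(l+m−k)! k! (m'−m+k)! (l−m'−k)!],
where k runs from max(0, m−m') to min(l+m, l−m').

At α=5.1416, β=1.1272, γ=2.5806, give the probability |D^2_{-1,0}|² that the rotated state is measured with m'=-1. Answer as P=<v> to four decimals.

Split into d^2_{-1,0}(β=1.1272) × two z-phases.
Half-angle: c=0.845337, s=0.534233. N=√(1·6·2·2)=4.898979
The bounds max(0,m−m')=1 and min(l+m,l−m')=2 give 2 terms
  k=1: (−1)^0·4.8990/(2)·0.8453^3·0.5342^1 = +0.790490
  k=2: (−1)^1·4.8990/(2)·0.8453^1·0.5342^3 = -0.315717
d^2_{-1,0}(1.1272) = +0.790490 -0.315717 = +0.474773
|D^2_{-1,0}|² = |d^2_{-1,0}(β)|² = (+0.474773)² = 0.225410 (the z-rotation phases have unit modulus)

P=0.2254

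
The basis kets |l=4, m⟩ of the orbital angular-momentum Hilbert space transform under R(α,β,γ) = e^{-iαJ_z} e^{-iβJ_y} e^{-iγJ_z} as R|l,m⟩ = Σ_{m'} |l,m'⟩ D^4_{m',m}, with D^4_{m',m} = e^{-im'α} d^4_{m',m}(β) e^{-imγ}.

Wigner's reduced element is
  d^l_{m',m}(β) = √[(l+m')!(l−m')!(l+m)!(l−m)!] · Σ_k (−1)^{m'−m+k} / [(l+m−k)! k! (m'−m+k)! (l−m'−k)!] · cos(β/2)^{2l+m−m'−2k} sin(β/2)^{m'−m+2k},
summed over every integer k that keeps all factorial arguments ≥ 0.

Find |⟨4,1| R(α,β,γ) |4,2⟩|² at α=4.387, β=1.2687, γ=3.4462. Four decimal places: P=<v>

Split into d^4_{1,2}(β=1.2687) × two z-phases.
Half-angle: c=0.805457, s=0.592654. N=√(120·6·720·2)=1018.233765
k∈{1,2,3} keeps every argument non-negative
  k=1: (−1)^0·1018.2338/(240)·0.8055^7·0.5927^1 = +0.553012
  k=2: (−1)^1·1018.2338/(48)·0.8055^5·0.5927^3 = -1.497001
  k=3: (−1)^2·1018.2338/(72)·0.8055^3·0.5927^5 = +0.540317
d^4_{1,2}(1.2687) = +0.553012 -1.497001 +0.540317 = -0.403672
|D^4_{1,2}|² = |d^4_{1,2}(β)|² = (-0.403672)² = 0.162951 (the z-rotation phases have unit modulus)

P=0.1630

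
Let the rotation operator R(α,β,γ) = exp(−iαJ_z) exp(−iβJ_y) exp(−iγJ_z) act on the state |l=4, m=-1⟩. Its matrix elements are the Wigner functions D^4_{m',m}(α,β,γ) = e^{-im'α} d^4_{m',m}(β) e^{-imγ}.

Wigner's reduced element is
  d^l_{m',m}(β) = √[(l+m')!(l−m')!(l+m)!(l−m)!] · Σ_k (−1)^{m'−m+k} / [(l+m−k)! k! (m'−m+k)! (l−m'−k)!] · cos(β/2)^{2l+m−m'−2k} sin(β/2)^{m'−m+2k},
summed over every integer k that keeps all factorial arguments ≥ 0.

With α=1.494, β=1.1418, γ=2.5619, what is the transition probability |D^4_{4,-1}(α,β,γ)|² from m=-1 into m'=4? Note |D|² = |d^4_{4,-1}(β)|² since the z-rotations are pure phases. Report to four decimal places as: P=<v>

D^4_{4,-1}(1.494,1.1418,2.5619) = e^{-i·4·1.494}·d^4_{4,-1}(1.1418)·e^{-i·-1·2.5619}. Compute d first:
Half-angle: c=0.841415, s=0.540390. N=√(40320·1·6·120)=5387.986637
The bounds max(0,m−m')=0 and min(l+m,l−m')=0 give 1 term
  k=0: (−1)^5·5387.9866/(720)·0.8414^3·0.5404^5 = -0.205428
d^4_{4,-1}(1.1418) = -0.205428
|D^4_{4,-1}|² = |d^4_{4,-1}(β)|² = (-0.205428)² = 0.042201 (the z-rotation phases have unit modulus)

P=0.0422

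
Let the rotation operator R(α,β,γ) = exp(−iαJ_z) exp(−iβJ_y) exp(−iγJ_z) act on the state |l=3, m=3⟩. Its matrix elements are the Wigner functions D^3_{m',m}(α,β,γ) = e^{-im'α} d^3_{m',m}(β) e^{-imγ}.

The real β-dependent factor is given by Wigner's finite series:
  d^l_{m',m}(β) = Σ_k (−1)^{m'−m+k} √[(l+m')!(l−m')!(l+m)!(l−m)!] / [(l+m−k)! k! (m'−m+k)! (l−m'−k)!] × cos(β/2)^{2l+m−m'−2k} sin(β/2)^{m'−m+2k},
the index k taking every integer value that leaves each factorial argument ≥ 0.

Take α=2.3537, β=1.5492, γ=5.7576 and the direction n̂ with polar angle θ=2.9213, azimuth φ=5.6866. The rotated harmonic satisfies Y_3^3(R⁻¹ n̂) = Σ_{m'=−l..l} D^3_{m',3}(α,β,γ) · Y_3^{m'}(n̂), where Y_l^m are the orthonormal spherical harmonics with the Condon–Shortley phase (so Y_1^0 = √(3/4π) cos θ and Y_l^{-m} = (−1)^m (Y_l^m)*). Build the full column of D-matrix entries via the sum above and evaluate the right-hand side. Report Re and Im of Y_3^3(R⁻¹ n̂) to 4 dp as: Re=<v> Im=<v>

Need the full column D^3_{m',3} for m'=−3..3 at α=2.3537, β=1.5492, γ=5.7576.
cos(β/2)=0.714701, sin(β/2)=0.699430
d^3_{-3,3}: single k=6 term ⇒ +0.117076;  D = -0.082659+0.082911i
d^3_{-2,3}: single k=5 term ⇒ +0.293037;  D = +0.293037+0.000284i
d^3_{-1,3}: single k=4 term ⇒ +0.473448;  D = -0.333616-0.335936i
d^3_{0,3}: single k=3 term ⇒ +0.558626;  D = -0.003329+0.558616i
d^3_{1,3}: single k=2 term ⇒ +0.494347;  D = +0.352499-0.346588i
d^3_{2,3}: single k=1 term ⇒ +0.319478;  D = -0.319459-0.003498i
d^3_{3,3}: single k=0 term ⇒ +0.133274;  D = +0.092964+0.095497i
Y_3^{m'}(θ=2.9213,φ=5.6866) and Σ D·Y over m':
  (-0.0827+0.0829i)·(-0.0009+0.0042i)  (+0.2930+0.0003i)·(-0.0176-0.0443i)  (-0.3336-0.3359i)·(+0.2197+0.1492i)  (-0.0033+0.5586i)·(-0.6414+0.0000i)  (+0.3525-0.3466i)·(-0.2197+0.1492i)  (-0.3195-0.0035i)·(-0.0176+0.0443i)  (+0.0930+0.0955i)·(+0.0009+0.0042i)
Y_3^3(R⁻¹ n̂) = -0.046736-0.380124i

Re=-0.0467 Im=-0.3801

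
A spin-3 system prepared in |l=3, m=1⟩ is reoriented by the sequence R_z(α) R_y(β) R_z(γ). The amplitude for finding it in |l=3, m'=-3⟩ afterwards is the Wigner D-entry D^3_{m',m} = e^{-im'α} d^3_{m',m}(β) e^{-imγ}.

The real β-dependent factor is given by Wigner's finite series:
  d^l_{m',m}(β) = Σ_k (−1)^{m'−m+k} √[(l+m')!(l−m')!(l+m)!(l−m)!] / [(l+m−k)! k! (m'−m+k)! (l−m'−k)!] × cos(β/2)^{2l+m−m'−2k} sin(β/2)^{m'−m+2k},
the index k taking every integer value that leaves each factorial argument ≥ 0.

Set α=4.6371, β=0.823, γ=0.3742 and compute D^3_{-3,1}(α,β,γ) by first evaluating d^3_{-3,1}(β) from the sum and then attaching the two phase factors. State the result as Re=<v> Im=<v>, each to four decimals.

D^3_{-3,1}(4.6371,0.823,0.3742) = e^{-i·-3·4.6371}·d^3_{-3,1}(0.823)·e^{-i·1·0.3742}. Compute d first:
c=cos(0.823/2)=0.916522, s=sin(0.823/2)=0.399985; N=√[1·720·24·2]=185.903201
The bounds max(0,m−m')=4 and min(l+m,l−m')=4 give 1 term
  k=4: (−1)^0·185.9032/(48)·0.9165^2·0.4000^4 = +0.083273
d^3_{-3,1}(0.823) = +0.083273
D = (+0.223951+0.974600i)·(+0.083273)·(+0.930800-0.365528i) = +0.047024+0.068725i

Re=0.0470 Im=0.0687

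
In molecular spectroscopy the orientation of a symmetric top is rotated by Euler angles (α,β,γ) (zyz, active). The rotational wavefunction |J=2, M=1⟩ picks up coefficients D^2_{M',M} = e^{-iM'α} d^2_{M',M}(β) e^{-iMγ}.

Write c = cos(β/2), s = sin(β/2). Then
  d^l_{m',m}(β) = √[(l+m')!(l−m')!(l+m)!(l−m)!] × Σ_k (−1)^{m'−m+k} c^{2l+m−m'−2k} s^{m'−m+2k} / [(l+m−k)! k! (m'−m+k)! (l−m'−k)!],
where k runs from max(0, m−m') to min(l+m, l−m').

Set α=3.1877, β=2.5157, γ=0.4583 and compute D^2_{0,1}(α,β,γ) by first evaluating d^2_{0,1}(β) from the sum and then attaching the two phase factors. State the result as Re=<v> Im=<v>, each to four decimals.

Split into d^2_{0,1}(β=2.5157) × two z-phases.
c=cos(2.5157/2)=0.307863, s=sin(2.5157/2)=0.951431; N=√[2·2·6·1]=4.898979
Admissible k: 1..2 (factorial args all ≥0)
  k=1: (−1)^0·4.8990/(2)·0.3079^3·0.9514^1 = +0.068003
  k=2: (−1)^1·4.8990/(2)·0.3079^1·0.9514^3 = -0.649479
d^2_{0,1}(2.5157) = +0.068003 -0.649479 = -0.581476
Attach z-rotation phases: D = e^{-i(0)(3.1877)}·(-0.581476)·e^{-i(1)(0.4583)} = -0.521471+0.257259i

Re=-0.5215 Im=0.2573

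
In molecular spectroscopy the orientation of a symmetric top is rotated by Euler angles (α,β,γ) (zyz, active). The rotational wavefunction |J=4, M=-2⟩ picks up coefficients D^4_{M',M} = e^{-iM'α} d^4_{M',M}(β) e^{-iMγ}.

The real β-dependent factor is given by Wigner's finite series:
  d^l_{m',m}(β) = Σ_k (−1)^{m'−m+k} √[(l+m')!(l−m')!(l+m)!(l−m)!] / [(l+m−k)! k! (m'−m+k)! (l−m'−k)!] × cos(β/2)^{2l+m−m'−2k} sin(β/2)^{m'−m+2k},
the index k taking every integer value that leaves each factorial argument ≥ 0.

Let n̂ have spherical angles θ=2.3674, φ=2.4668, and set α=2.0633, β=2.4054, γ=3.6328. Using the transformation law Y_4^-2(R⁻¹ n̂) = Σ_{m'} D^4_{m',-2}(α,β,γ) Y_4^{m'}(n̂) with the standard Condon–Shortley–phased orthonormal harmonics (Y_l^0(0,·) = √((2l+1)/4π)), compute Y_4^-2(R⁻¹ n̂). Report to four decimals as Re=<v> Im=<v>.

Re=-0.0735 Im=-0.1167

Need the full column D^4_{m',-2} for m'=−4..4 at α=2.0633, β=2.4054, γ=3.6328.
cos(β/2)=0.359840, sin(β/2)=0.933014
d^4_{-4,-2}: single k=2 term ⇒ +0.010000;  D = -0.009822+0.001880i
d^4_{-3,-2}: k∈[1..2] ⇒ +0.002727 -0.055004 = -0.052277;  D = -0.032939-0.040594i
d^4_{-2,-2}: k∈[0..2] ⇒ +0.000281 -0.022678 +0.190582 = +0.168184;  D = +0.064971-0.155128i
d^4_{-1,-2}: k∈[0..2] ⇒ -0.003092 +0.103948 -0.465891 = -0.365035;  D = +0.363358-0.034945i
d^4_{0,-2}: k∈[0..2] ⇒ +0.017929 -0.321425 +0.810343 = +0.506847;  D = +0.281308+0.421616i
d^4_{1,-2}: k∈[0..2] ⇒ -0.069299 +0.698836 -0.939643 = -0.310106;  D = -0.145920+0.273630i
d^4_{2,-2}: k∈[0..2] ⇒ +0.190582 -1.025012 +0.574256 = -0.260175;  D = +0.260174-0.000675i
d^4_{3,-2}: k∈[0..1] ⇒ -0.369789 +0.828687 = +0.458898;  D = +0.218030+0.403795i
d^4_{4,-2}: single k=0 term ⇒ +0.451988;  D = +0.248907-0.377277i
Y_4^{m'}(θ=2.3674,φ=2.4668) and Σ D·Y over m':
  (-0.0098+0.0019i)·(-0.0956+0.0453i)  (-0.0329-0.0406i)·(-0.1340+0.2749i)  (+0.0650-0.1551i)·(+0.0925+0.4113i)  (+0.3634-0.0349i)·(+0.1068+0.0855i)  (+0.2813+0.4216i)·(-0.3374+0.0000i)  (-0.1459+0.2736i)·(-0.1068+0.0855i)  (+0.2602-0.0007i)·(+0.0925-0.4113i)  (+0.2180+0.4038i)·(+0.1340+0.2749i)  (+0.2489-0.3773i)·(-0.0956-0.0453i)
Y_4^-2(R⁻¹ n̂) = -0.073529-0.116749i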